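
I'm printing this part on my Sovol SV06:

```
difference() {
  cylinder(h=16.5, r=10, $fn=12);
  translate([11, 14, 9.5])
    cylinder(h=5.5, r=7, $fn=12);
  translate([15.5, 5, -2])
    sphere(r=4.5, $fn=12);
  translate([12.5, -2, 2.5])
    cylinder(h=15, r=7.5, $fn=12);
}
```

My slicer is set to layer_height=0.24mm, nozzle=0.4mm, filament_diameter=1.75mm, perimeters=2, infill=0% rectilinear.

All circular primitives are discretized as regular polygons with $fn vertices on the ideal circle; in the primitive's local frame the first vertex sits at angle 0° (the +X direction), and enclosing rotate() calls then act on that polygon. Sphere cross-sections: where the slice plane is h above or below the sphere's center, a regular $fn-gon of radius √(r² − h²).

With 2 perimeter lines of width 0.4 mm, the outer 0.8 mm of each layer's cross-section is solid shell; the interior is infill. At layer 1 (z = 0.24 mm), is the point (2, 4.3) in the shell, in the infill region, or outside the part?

At z = 0.24 mm: the r=10 cylinder contributes a regular 12-gon of circumradius 10; the cylinder at (11, 14) is not intersected at this z (z outside [9.5, 15]); the r=4.5 sphere at (15.5, 5) contributes a regular 12-gon of circumradius √(4.5²−2.24²) = 3.903; the cylinder at (12.5, -2) is absent (z outside [2.5, 17.5]); After the difference (first − rest): starting from the r=10 cylinder, the r=4.5 sphere at (15.5, 5) misses the remaining region (no effect) — 1 connected region. Overall, the cross-section is a single solid region. The nearest boundary edge runs (0.00, 10.00)→(5.00, 8.66); distance from the point to it = 4.99 mm. The point is inside the cross-section and 4.99 mm from the nearest boundary — more than the 0.8 mm shell width (2 × 0.4), so it's in the infill interior.

infill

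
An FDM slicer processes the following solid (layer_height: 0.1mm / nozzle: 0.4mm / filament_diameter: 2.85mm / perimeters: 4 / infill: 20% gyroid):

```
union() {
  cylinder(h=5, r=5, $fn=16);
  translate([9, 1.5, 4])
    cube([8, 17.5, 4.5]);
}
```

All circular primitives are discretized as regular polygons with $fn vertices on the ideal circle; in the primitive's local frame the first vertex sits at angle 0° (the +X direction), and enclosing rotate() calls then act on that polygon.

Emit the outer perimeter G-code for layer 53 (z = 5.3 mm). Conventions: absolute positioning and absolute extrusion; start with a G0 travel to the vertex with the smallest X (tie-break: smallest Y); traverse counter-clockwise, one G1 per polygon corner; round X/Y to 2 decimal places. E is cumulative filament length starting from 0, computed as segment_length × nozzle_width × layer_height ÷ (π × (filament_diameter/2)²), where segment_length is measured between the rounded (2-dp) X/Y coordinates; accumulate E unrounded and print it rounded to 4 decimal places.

At z = 5.3 mm: the cylinder is absent (z outside [0, 5]); the 8×17.5 cube at (9, 1.5) contributes its full rectangle; Combining (union): only the 8×17.5 cube at (9, 1.5) is present, so the union is just that shape — 1 connected region. The outline is a single polygon with 4 vertices. Extrusion per mm of travel: 0.4 × 0.1 / (π × 1.425²) = 0.006270. Accumulating E over each segment gives final E = 0.3198.

G0 X9.00 Y1.50 Z5.30
G1 X17.00 Y1.50 E0.0502
G1 X17.00 Y19.00 E0.1599
G1 X9.00 Y19.00 E0.2101
G1 X9.00 Y1.50 E0.3198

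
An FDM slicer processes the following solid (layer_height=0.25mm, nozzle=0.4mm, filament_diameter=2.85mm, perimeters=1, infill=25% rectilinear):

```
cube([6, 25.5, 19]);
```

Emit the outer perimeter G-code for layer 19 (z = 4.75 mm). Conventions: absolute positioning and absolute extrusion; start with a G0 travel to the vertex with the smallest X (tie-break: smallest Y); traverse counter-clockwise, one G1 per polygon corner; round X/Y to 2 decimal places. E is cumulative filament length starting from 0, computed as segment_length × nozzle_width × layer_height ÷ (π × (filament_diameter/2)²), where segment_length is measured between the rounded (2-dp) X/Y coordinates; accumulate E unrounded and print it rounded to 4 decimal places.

At z = 4.75 mm: the cube (footprint 6×25.5) is included at this height. The outline is a single polygon with 4 vertices. Extrusion per mm of travel: 0.4 × 0.25 / (π × 1.425²) = 0.015675. Accumulating E over each segment gives final E = 0.9876.

G0 X0.00 Y0.00 Z4.75
G1 X6.00 Y0.00 E0.0941
G1 X6.00 Y25.50 E0.4938
G1 X0.00 Y25.50 E0.5878
G1 X0.00 Y0.00 E0.9876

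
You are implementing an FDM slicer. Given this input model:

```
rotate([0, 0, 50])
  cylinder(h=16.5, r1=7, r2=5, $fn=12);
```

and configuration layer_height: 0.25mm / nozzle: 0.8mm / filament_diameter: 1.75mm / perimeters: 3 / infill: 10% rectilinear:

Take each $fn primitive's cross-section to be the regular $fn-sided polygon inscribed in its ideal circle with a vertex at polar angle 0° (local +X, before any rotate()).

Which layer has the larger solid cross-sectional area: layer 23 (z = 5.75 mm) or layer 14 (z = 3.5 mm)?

Layer 23 (z = 5.75): the cone (r1=7→r2=5) has section circumradius 6.303 here — a regular 12-gon (area = (12/2)·6.303²·sin(360°/12) = 119.18 mm²); (whole slice rotated 50° about Z — lengths, areas and connectivity unchanged). So its area = 119.18 mm². Layer 14 (z = 3.5): the cone (r1=7→r2=5) has section circumradius 6.576 here — a regular 12-gon (area = (12/2)·6.576²·sin(360°/12) = 129.72 mm²); (rotated 50° about Z; rotation is an isometry so areas/perimeters/island counts are preserved). So its area = 129.72 mm². Layer 14 is larger (129.72 vs 119.18 mm²).

layer 14 (z = 3.5 mm)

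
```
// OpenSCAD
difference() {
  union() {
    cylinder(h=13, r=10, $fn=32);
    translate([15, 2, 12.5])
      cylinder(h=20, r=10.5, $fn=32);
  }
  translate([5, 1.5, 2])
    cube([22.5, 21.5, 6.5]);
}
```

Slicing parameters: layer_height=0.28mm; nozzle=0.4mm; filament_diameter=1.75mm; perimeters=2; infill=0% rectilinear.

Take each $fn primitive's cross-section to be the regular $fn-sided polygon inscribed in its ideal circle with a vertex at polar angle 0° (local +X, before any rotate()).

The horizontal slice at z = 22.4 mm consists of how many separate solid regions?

At z = 22.4 mm: the cylinder is not intersected at this z (z outside [0, 13]); the cylinder at (15, 2): section is a regular 32-gon, circumradius r=10.5; Merging all regions: only the r=10.5 cylinder at (15, 2) is present, so the union is just that shape — 1 connected region; the cube at (5, 1.5) is not intersected at this z (z outside [2, 8.5]); Subtracting the remaining from the first: none of the subtracted shapes is present at this height, so that combined region is unchanged — 1 connected region. The result has 1 disconnected region.

1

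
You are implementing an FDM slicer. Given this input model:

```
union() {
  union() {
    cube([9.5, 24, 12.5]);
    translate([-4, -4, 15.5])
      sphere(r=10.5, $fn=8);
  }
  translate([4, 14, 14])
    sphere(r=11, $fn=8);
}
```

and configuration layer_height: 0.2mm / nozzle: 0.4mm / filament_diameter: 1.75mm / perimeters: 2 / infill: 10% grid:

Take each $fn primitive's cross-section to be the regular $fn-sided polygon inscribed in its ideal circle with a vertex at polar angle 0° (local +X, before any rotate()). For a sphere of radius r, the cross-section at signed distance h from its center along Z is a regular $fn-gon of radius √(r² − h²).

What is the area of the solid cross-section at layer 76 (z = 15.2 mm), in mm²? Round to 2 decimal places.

At z = 15.2 mm: the cube is absent (z outside [0, 12.5]); the r=10.5 sphere at (-4, -4) contributes a regular 8-gon of circumradius √(10.5²−0.3²) = 10.496 (area = (8/2)·10.496²·sin(360°/8) = 311.58 mm²); Merging all regions: only the r=10.5 sphere at (-4, -4) is present, so the union is just that shape — area = 311.58 mm²; the r=11 sphere at (4, 14) contributes a regular 8-gon of circumradius √(11²−1.2²) = 10.934 (area = (8/2)·10.934²·sin(360°/8) = 338.17 mm²); Merging all regions: the regions partially overlap — summed areas 649.75 mm² minus the doubly-counted overlap 0.84 mm² gives 648.91 mm² — area = 648.91 mm². Overall, the cross-section is a single solid region. Net area = 648.91 mm².

648.91 mm²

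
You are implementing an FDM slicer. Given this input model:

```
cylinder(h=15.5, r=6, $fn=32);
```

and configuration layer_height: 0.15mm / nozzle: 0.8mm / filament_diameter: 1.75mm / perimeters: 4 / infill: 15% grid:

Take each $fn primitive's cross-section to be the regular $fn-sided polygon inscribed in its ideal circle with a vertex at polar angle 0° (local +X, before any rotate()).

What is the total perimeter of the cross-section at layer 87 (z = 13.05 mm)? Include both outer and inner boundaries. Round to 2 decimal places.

37.64 mm

At z = 13.05 mm: the cylinder: section is a regular 32-gon, circumradius r=6 (perimeter = 2·32·6.000·sin(180°/32) = 37.64 mm). Overall, the cross-section is a single solid region. Total boundary length (outer) = 37.64 mm.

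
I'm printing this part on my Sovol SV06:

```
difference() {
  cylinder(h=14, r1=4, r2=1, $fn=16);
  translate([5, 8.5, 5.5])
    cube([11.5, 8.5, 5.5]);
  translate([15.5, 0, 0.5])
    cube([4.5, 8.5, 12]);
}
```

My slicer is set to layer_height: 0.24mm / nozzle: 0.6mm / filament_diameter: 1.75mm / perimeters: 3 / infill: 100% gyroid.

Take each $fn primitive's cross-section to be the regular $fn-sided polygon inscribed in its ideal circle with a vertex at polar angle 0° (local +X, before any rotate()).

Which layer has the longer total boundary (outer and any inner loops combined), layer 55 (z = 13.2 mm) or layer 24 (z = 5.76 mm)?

Layer 55 (z = 13.2): the cone contributes a regular 16-gon of circumradius 1.171 (interpolated between r1=4 and r2=1 at t=0.943) (perimeter = 2·16·1.171·sin(180°/16) = 7.31 mm); the cube at (5, 8.5) is not intersected at this z (z outside [5.5, 11]); the cube at (15.5, 0) does not reach this height (z outside [0.5, 12.5]); Subtracting the remaining from the first: none of the subtracted shapes is present at this height, so the cone is unchanged — boundary = 7.31 mm. So its perimeter = 7.31 mm. Layer 24 (z = 5.76): the cone contributes a regular 16-gon of circumradius 2.766 (interpolated between r1=4 and r2=1 at t=0.411) (perimeter = 2·16·2.766·sin(180°/16) = 17.27 mm); the cube at (5, 8.5) is present — its section is the full 11.5×8.5 rectangle (perimeter 40.00 mm); the cube at (15.5, 0) is present — its section is the full 4.5×8.5 rectangle (perimeter 26.00 mm); Taking the first minus the rest: starting from the cone, the 11.5×8.5 cube at (5, 8.5) misses the remaining region (no effect); the 4.5×8.5 cube at (15.5, 0) misses the remaining region (no effect) — boundary = 17.27 mm. So its perimeter = 17.27 mm. Layer 24 is larger (17.27 vs 7.31 mm).

layer 24 (z = 5.76 mm)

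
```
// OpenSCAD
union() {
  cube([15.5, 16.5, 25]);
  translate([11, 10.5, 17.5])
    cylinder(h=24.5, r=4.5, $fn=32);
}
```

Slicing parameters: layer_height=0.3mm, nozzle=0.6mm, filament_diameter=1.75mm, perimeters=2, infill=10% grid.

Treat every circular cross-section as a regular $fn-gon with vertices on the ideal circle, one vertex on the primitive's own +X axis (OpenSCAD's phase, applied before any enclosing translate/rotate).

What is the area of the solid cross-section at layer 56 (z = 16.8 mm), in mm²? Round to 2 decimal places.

At z = 16.8 mm: the 15.5×16.5 cube contributes its full rectangle (area 255.75 mm²); the cylinder at (11, 10.5) does not reach this height (z outside [17.5, 42]); Taking the union: only the 15.5×16.5 cube is present, so the union is just that shape — area = 255.75 mm². Overall, the cross-section is a single solid region. Net area = 255.75 mm².

255.75 mm²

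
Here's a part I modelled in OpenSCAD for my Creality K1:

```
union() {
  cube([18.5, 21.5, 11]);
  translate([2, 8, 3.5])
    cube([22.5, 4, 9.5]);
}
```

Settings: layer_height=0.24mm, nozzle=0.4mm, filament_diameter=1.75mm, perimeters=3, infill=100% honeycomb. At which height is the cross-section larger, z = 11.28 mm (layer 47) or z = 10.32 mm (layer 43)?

Layer 47 (z = 11.28): the cube is absent (z outside [0, 11]); the cube at (2, 8) is present — its section is the full 22.5×4 rectangle (area 90.00 mm²); Combining (union): only the 22.5×4 cube at (2, 8) is present, so the union is just that shape — area = 90.00 mm². So its area = 90.00 mm². Layer 43 (z = 10.32): the cube is present — its section is the full 18.5×21.5 rectangle (area 397.75 mm²); the 22.5×4 cube at (2, 8) contributes its full rectangle (area 90.00 mm²); Merging all regions: the regions partially overlap — summed areas 487.75 mm² minus the doubly-counted overlap 66.00 mm² gives 421.75 mm² — area = 421.75 mm². So its area = 421.75 mm². Layer 43 is larger (421.75 vs 90.00 mm²).

layer 43 (z = 10.32 mm)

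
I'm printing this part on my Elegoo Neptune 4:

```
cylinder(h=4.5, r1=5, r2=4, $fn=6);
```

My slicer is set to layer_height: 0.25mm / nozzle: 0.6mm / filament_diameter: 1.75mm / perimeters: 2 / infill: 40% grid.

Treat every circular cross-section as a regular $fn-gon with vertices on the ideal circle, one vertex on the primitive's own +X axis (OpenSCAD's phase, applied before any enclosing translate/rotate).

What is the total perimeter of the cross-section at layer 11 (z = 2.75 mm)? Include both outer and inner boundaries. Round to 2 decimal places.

26.33 mm

At z = 2.75 mm: the cone (r1=5→r2=4) has section circumradius 4.389 here — a regular 6-gon (perimeter = 2·6·4.389·sin(180°/6) = 26.33 mm). Overall, the cross-section is a single solid region. Total boundary length (outer) = 26.33 mm.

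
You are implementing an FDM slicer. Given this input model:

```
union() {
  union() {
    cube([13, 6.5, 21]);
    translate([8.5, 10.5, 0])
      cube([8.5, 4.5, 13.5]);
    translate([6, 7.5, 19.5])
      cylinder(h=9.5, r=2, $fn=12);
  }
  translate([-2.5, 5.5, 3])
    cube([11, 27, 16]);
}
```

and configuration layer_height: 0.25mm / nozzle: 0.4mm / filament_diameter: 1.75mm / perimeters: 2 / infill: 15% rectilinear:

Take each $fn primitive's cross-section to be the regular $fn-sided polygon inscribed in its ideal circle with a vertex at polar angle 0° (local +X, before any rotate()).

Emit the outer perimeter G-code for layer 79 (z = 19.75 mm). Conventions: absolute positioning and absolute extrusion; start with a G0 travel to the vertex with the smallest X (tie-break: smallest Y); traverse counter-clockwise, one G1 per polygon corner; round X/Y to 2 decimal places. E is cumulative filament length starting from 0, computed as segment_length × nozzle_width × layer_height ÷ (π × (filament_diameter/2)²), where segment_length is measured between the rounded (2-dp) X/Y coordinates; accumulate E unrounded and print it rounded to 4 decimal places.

G0 X0.00 Y0.00 Z19.75
G1 X13.00 Y0.00 E0.5405
G1 X13.00 Y6.50 E0.8107
G1 X7.73 Y6.50 E1.0298
G1 X8.00 Y7.50 E1.0729
G1 X7.73 Y8.50 E1.1159
G1 X7.00 Y9.23 E1.1589
G1 X6.00 Y9.50 E1.2019
G1 X5.00 Y9.23 E1.2450
G1 X4.27 Y8.50 E1.2879
G1 X4.00 Y7.50 E1.3310
G1 X4.27 Y6.50 E1.3740
G1 X0.00 Y6.50 E1.5516
G1 X0.00 Y0.00 E1.8218

At z = 19.75 mm: the cube (footprint 13×6.5) is included at this height; the cube at (8.5, 10.5) is absent (z outside [0, 13.5]); the r=2 cylinder at (6, 7.5) gives a regular 12-gon of circumradius 2 (constant along its height); Taking the union: the regions partially overlap (shared area 2.27 mm²), so overlapping operands fuse into one piece — 1 connected region; the cube at (-2.5, 5.5) is not intersected at this z (z outside [3, 19]); Combining (union): only the result so far is present, so the union is just that shape — 1 connected region. The outline is a single polygon with 13 vertices. Extrusion per mm of travel: 0.4 × 0.25 / (π × 0.875²) = 0.041575. Accumulating E over each segment gives final E = 1.8218.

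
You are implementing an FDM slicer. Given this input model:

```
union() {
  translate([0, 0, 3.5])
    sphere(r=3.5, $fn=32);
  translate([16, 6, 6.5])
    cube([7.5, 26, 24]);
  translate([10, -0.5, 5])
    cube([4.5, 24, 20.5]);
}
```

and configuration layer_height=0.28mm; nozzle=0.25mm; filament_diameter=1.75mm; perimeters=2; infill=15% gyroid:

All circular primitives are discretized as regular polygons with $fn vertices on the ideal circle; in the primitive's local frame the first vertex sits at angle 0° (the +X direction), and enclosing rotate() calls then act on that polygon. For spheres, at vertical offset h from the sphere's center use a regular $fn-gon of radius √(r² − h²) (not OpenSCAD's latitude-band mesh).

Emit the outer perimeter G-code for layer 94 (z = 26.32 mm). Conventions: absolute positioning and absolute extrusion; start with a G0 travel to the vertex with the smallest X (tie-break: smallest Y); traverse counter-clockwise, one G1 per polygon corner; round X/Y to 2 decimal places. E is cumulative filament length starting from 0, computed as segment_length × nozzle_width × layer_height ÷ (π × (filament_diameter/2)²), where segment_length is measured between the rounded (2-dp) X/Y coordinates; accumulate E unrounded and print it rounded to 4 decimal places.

At z = 26.32 mm: the sphere is not intersected at this z (|z−center|=22.820 > r=3.5); the 7.5×26 cube at (16, 6) contributes its full rectangle; the cube at (10, -0.5) is absent (z outside [5, 25.5]); Merging all regions: only the 7.5×26 cube at (16, 6) is present, so the union is just that shape — 1 connected region. The outline is a single polygon with 4 vertices. Extrusion per mm of travel: 0.25 × 0.28 / (π × 0.875²) = 0.029103. Accumulating E over each segment gives final E = 1.9499.

G0 X16.00 Y6.00 Z26.32
G1 X23.50 Y6.00 E0.2183
G1 X23.50 Y32.00 E0.9749
G1 X16.00 Y32.00 E1.1932
G1 X16.00 Y6.00 E1.9499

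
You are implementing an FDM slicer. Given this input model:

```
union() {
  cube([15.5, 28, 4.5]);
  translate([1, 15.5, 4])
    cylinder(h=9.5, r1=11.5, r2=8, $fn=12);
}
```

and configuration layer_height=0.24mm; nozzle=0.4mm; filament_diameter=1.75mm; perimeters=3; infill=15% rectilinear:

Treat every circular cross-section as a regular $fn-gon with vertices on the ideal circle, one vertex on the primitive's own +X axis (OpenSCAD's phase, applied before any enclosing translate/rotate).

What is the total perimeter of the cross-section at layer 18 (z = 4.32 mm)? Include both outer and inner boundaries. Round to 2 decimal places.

98.05 mm

At z = 4.32 mm: the cube is present — its section is the full 15.5×28 rectangle (perimeter 87.00 mm); the cone at (1, 15.5) (r1=11.5→r2=8) has section circumradius 11.382 here — a regular 12-gon (perimeter = 2·12·11.382·sin(180°/12) = 70.70 mm); Merging all regions: the regions partially overlap (shared area 216.82 mm²), so the edge portions inside another operand are dropped and the merged outline is re-measured after clipping — boundary = 98.05 mm. Overall, the cross-section is a single solid region. Total boundary length (outer) = 98.05 mm.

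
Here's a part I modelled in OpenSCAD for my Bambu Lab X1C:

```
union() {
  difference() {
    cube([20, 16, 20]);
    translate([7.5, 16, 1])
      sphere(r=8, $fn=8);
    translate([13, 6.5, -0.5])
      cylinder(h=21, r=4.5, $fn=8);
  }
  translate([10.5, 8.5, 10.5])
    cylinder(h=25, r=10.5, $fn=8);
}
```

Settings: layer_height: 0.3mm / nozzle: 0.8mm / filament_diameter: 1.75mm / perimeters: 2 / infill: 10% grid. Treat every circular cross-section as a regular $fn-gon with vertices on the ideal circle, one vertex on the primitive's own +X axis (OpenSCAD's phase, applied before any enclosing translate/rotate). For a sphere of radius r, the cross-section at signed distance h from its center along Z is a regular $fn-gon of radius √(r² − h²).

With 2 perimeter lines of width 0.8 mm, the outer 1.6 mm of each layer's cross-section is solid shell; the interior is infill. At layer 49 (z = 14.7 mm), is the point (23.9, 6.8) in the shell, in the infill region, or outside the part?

At z = 14.7 mm: the cube (footprint 20×16) is included at this height; the sphere at (7.5, 16) does not reach this height (|z−center|=13.700 > r=8); the r=4.5 cylinder at (13, 6.5) contributes a regular 8-gon of circumradius 4.5; Taking the first minus the rest: starting from the 20×16 cube, the r=4.5 cylinder at (13, 6.5) lies wholly inside it (removes its full 57.28 mm² and its 27.55 mm outline becomes a hole wall) — 1 connected region with 1 hole; the cylinder at (10.5, 8.5): section is a regular 8-gon, circumradius r=10.5; Taking the union: the regions partially overlap (shared area 220.76 mm²), so overlapping operands fuse into one piece — 1 connected region. Overall, the cross-section is a single solid region. The nearest boundary edge runs (21.00, 8.50)→(20.00, 6.09); distance from the point to it = 3.33 mm. The point is not inside any of the regions above, so it lies outside the cross-section (3.33 mm from the nearest boundary).

outside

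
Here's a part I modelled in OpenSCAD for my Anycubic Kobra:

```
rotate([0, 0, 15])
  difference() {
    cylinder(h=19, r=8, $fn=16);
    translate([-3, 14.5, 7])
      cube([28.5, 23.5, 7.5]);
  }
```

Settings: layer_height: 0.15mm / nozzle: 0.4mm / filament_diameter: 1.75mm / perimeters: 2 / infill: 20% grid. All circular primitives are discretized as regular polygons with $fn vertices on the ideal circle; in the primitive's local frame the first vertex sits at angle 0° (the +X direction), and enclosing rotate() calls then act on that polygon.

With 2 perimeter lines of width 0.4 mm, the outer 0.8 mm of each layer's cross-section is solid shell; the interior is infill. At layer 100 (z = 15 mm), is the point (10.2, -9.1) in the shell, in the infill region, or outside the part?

At z = 15 mm: the r=8 cylinder gives a regular 16-gon of circumradius 8 (constant along its height); the cube at (-3, 14.5) is absent (z outside [7, 14.5]); Subtracting the remaining from the first: none of the subtracted shapes is present at this height, so the r=8 cylinder is unchanged — 1 connected region; (whole slice rotated 15° about Z — lengths, areas and connectivity unchanged). Overall, the cross-section is a single solid region. Undo the 15° rotation: the query point maps to (7.497, -11.430) in the un-rotated model frame. The nearest boundary edge runs (3.06, -7.39)→(5.66, -5.66); distance from the point to it = 5.82 mm. The point is not inside any of the regions above, so it lies outside the cross-section (5.82 mm from the nearest boundary).

outside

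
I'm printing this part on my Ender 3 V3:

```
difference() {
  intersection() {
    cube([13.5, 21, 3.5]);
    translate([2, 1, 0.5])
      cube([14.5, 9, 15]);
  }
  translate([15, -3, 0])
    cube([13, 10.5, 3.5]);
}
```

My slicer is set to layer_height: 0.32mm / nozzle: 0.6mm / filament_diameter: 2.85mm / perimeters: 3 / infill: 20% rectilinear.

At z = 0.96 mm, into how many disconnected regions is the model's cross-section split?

1

At z = 0.96 mm: the cube is present — its section is the full 13.5×21 rectangle; the cube at (2, 1) (footprint 14.5×9) is included at this height; Taking the intersection: the 14.5×9 cube at (2, 1) partially overlaps the 13.5×21 cube; clipping to the common part keeps 103.50 mm² — 1 connected region; the 13×10.5 cube at (15, -3) contributes its full rectangle; Subtracting the remaining from the first: starting from that combined region, the 13×10.5 cube at (15, -3) misses the remaining region (no effect) — 1 connected region. The result has 1 disconnected region.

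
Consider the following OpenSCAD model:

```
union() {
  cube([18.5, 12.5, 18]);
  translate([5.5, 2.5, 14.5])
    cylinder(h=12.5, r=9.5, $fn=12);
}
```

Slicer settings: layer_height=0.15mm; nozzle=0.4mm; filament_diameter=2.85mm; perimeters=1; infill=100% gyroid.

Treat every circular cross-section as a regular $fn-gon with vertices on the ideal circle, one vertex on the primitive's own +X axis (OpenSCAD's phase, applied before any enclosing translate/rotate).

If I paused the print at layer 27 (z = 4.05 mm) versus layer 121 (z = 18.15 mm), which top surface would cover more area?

layer 121 (z = 18.15 mm)

Layer 27 (z = 4.05): the cube is present — its section is the full 18.5×12.5 rectangle (area 231.25 mm²); the cylinder at (5.5, 2.5) does not reach this height (z outside [14.5, 27]); Combining (union): only the 18.5×12.5 cube is present, so the union is just that shape — area = 231.25 mm². So its area = 231.25 mm². Layer 121 (z = 18.15): the cube does not reach this height (z outside [0, 18]); the cylinder at (5.5, 2.5): section is a regular 12-gon, circumradius r=9.5 (area = (12/2)·9.500²·sin(360°/12) = 270.75 mm²); Merging all regions: only the r=9.5 cylinder at (5.5, 2.5) is present, so the union is just that shape — area = 270.75 mm². So its area = 270.75 mm². Layer 121 is larger (270.75 vs 231.25 mm²).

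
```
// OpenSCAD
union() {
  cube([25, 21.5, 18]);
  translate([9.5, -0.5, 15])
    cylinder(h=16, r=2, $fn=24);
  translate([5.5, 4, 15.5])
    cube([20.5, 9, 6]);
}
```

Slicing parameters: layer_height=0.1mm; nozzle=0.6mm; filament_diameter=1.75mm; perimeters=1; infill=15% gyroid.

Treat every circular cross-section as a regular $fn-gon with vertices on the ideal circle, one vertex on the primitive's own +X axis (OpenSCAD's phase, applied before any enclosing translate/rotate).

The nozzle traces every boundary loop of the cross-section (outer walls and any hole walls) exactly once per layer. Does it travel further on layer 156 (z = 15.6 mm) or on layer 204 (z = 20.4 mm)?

layer 156 (z = 15.6 mm)

Layer 156 (z = 15.6): the 25×21.5 cube contributes its full rectangle (perimeter 93.00 mm); the r=2 cylinder at (9.5, -0.5) contributes a regular 24-gon of circumradius 2 (perimeter = 2·24·2.000·sin(180°/24) = 12.53 mm); the cube at (5.5, 4) is present — its section is the full 20.5×9 rectangle (perimeter 59.00 mm); Taking the union: the regions partially overlap (shared area 179.74 mm²), so the edge portions inside another operand are dropped and the merged outline is re-measured after clipping — boundary = 98.41 mm. So its perimeter = 98.41 mm. Layer 204 (z = 20.4): the cube does not reach this height (z outside [0, 18]); the cylinder at (9.5, -0.5): section is a regular 24-gon, circumradius r=2 (perimeter = 2·24·2.000·sin(180°/24) = 12.53 mm); the 20.5×9 cube at (5.5, 4) contributes its full rectangle (perimeter 59.00 mm); Taking the union: the 2 present regions are separate (no shared area or edge), so areas and boundary lengths simply add and each stays a separate island — boundary = 71.53 mm. So its perimeter = 71.53 mm. Layer 156 is larger (98.41 vs 71.53 mm).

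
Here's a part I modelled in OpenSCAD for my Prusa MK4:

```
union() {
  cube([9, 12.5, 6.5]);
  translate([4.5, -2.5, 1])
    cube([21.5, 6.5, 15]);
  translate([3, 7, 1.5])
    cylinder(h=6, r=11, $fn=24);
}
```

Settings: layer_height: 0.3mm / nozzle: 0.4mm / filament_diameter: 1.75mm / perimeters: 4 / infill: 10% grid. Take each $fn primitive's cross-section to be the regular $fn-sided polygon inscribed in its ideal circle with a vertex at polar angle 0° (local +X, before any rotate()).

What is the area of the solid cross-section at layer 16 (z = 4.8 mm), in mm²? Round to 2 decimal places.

At z = 4.8 mm: the 9×12.5 cube contributes its full rectangle (area 112.50 mm²); the 21.5×6.5 cube at (4.5, -2.5) contributes its full rectangle (area 139.75 mm²); the r=11 cylinder at (3, 7) gives a regular 24-gon of circumradius 11 (constant along its height) (area = (24/2)·11.000²·sin(360°/24) = 375.81 mm²); Taking the union: the regions partially overlap — summed areas 628.06 mm² minus the doubly-counted overlap 159.03 mm² gives 469.02 mm² — area = 469.02 mm². Overall, the cross-section is a single solid region. Net area = 469.02 mm².

469.02 mm²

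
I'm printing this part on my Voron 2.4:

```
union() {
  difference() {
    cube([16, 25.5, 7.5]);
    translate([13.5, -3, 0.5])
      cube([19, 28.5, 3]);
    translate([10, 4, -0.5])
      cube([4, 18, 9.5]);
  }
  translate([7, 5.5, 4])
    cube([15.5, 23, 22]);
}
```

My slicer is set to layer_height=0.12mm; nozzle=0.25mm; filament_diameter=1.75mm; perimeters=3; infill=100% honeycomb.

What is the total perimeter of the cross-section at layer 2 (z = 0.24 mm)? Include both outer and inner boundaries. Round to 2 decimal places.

At z = 0.24 mm: the cube (footprint 16×25.5) is included at this height (perimeter 83.00 mm); the cube at (13.5, -3) is absent (z outside [0.5, 3.5]); the cube at (10, 4) is present — its section is the full 4×18 rectangle (perimeter 44.00 mm); Taking the first minus the rest: starting from the 16×25.5 cube, the 4×18 cube at (10, 4) lies wholly inside it (removes its full 72.00 mm² and its 44.00 mm outline becomes a hole wall) — boundary (outer + 1 inner loop) = 127.00 mm; the cube at (7, 5.5) is absent (z outside [4, 26]); Combining (union): only the result so far is present, so the union is just that shape — boundary (outer + 1 inner loop) = 127.00 mm. Overall, the cross-section is one region with 1 hole. Total boundary length (outer + inner) = 127.00 mm.

127.00 mm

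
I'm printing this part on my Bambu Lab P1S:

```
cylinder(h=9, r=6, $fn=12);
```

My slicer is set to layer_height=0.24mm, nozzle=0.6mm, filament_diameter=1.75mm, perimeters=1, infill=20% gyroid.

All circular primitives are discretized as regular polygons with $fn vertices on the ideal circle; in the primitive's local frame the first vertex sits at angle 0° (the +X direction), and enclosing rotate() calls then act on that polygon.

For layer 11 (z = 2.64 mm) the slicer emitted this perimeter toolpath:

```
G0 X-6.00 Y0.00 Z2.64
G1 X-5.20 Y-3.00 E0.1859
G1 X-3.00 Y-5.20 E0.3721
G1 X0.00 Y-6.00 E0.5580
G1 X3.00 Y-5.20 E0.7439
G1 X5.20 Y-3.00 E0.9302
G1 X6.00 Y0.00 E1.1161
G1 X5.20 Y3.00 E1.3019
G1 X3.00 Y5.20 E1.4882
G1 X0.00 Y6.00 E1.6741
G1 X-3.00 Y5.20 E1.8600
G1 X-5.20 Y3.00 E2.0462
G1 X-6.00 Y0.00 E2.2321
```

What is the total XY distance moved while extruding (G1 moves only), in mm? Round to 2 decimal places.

Sum the Euclidean lengths of each G1 segment: total = 37.28 mm.

37.28 mm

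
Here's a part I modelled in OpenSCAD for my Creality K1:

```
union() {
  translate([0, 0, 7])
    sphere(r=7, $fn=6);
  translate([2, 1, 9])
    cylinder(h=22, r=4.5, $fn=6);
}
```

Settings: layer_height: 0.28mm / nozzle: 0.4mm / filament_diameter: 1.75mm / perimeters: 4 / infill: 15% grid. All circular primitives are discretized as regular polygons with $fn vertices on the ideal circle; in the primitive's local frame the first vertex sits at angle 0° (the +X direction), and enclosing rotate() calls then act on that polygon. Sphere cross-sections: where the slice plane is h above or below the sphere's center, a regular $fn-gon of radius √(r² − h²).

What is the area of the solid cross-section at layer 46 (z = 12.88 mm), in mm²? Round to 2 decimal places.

At z = 12.88 mm: the sphere: section is a regular 6-gon, circumradius = √(r²−h²) = √(7²−5.88²) = 3.798 (area = (6/2)·3.798²·sin(360°/6) = 37.48 mm²); the r=4.5 cylinder at (2, 1) contributes a regular 6-gon of circumradius 4.5 (area = (6/2)·4.500²·sin(360°/6) = 52.61 mm²); Merging all regions: the regions partially overlap — summed areas 90.09 mm² minus the doubly-counted overlap 27.52 mm² gives 62.57 mm² — area = 62.57 mm². Overall, the cross-section is a single solid region. Net area = 62.57 mm².

62.57 mm²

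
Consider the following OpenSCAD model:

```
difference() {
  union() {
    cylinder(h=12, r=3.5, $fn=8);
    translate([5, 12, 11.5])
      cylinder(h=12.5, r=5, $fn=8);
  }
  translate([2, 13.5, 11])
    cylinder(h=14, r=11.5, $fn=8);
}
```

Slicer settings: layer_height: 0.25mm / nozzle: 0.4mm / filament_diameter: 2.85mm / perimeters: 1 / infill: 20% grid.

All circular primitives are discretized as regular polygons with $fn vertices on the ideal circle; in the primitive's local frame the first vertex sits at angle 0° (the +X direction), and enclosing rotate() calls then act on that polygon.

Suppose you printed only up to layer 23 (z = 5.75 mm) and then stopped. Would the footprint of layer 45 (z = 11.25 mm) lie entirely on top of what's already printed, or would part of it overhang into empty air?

Compare the two slices. At z = 5.75: the r=3.5 cylinder contributes a regular 8-gon of circumradius 3.5 (area = (8/2)·3.500²·sin(360°/8) = 34.65 mm²); the cylinder at (5, 12) is not intersected at this z (z outside [11.5, 24]); Taking the union: only the r=3.5 cylinder is present, so the union is just that shape — area = 34.65 mm²; the cylinder at (2, 13.5) is absent (z outside [11, 25]); After the difference (first − rest): none of the subtracted shapes is present at this height, so that combined region is unchanged — area = 34.65 mm². At z = 11.25: the r=3.5 cylinder contributes a regular 8-gon of circumradius 3.5 (area = (8/2)·3.500²·sin(360°/8) = 34.65 mm²); the cylinder at (5, 12) is not intersected at this z (z outside [11.5, 24]); Combining (union): only the r=3.5 cylinder is present, so the union is just that shape — area = 34.65 mm²; the cylinder at (2, 13.5): section is a regular 8-gon, circumradius r=11.5 (area = (8/2)·11.500²·sin(360°/8) = 374.06 mm²); Subtracting the remaining from the first: starting from the result so far (34.65 mm²), the r=11.5 cylinder at (2, 13.5) partially overlaps it — only the 1.85 mm² overlap (of its 374.06 mm²) is removed, clipping the outline — area = 32.79 mm². Checking containment: the cross-section at z = 11.25 is a subset of the cross-section at z = 5.75.

entirely on top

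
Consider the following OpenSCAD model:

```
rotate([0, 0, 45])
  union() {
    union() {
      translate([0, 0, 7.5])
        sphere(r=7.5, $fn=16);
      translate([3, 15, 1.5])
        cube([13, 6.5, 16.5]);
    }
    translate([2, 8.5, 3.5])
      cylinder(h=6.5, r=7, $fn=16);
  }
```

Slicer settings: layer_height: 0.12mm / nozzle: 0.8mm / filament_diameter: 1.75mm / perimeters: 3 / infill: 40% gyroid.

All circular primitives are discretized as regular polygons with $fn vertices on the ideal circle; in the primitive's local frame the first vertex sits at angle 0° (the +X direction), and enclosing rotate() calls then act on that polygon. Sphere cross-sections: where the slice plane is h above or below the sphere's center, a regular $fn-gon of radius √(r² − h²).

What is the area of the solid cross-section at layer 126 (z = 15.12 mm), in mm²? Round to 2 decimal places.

At z = 15.12 mm: the sphere does not reach this height (|z−center|=7.620 > r=7.5); the cube at (3, 15) (footprint 13×6.5) is included at this height (area 84.50 mm²); Taking the union: only the 13×6.5 cube at (3, 15) is present, so the union is just that shape — area = 84.50 mm²; the cylinder at (2, 8.5) is not intersected at this z (z outside [3.5, 10]); Merging all regions: only the result so far is present, so the union is just that shape — area = 84.50 mm²; (whole slice rotated 45° about Z — lengths, areas and connectivity unchanged). Overall, the cross-section is a single solid region. Net area = 84.50 mm².

84.50 mm²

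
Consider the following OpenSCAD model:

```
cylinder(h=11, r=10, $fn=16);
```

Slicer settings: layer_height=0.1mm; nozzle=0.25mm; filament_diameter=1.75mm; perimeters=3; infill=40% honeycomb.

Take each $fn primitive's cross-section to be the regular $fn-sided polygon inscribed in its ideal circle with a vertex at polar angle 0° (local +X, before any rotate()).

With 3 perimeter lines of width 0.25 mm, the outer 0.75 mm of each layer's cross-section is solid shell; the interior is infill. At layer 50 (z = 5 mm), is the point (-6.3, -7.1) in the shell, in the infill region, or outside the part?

shell

At z = 5 mm: the r=10 cylinder gives a regular 16-gon of circumradius 10 (constant along its height). Overall, the cross-section is a single solid region. The nearest boundary edge runs (-7.07, -7.07)→(-3.83, -9.24); distance from the point to it = 0.40 mm. The point is inside the cross-section, 0.40 mm from the nearest boundary — within the 0.75 mm shell band (3 × 0.25).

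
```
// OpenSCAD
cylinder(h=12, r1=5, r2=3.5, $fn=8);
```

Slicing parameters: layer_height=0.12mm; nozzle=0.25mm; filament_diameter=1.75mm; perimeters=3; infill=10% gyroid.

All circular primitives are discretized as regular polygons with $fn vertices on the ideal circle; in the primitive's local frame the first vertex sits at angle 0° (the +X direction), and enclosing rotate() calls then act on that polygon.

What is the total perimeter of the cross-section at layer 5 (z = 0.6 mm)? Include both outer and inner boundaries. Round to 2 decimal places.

30.16 mm

At z = 0.6 mm: the cone (r1=5→r2=3.5) has section circumradius 4.925 here — a regular 8-gon (perimeter = 2·8·4.925·sin(180°/8) = 30.16 mm). Overall, the cross-section is a single solid region. Total boundary length (outer) = 30.16 mm.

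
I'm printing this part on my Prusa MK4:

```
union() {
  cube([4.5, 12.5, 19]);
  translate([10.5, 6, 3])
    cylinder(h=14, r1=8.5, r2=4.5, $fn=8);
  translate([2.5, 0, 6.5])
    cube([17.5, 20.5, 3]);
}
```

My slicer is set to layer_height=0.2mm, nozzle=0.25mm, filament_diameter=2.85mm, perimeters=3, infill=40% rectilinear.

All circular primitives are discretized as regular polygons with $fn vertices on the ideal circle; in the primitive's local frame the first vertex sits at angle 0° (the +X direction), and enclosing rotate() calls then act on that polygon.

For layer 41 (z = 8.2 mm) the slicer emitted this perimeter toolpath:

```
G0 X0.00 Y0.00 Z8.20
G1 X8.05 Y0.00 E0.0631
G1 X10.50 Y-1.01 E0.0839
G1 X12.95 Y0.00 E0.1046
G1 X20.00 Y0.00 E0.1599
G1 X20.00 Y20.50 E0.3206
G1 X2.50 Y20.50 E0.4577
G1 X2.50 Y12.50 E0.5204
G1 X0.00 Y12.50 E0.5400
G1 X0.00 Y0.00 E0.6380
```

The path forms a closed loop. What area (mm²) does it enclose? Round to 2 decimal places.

Apply the shoelace formula to the sequence of (X, Y) vertices; enclosed area = 392.47 mm².

392.47 mm²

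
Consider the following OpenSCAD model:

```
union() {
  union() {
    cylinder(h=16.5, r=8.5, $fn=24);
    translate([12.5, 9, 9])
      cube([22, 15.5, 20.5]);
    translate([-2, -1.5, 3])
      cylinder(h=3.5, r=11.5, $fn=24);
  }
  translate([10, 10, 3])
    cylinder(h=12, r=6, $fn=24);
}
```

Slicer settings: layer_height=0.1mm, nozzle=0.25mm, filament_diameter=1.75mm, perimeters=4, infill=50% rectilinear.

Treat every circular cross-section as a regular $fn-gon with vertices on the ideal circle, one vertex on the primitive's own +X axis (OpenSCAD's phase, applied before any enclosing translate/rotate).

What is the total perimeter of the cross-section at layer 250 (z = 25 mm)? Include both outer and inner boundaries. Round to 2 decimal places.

At z = 25 mm: the cylinder does not reach this height (z outside [0, 16.5]); the 22×15.5 cube at (12.5, 9) contributes its full rectangle (perimeter 75.00 mm); the cylinder at (-2, -1.5) is absent (z outside [3, 6.5]); Combining (union): only the 22×15.5 cube at (12.5, 9) is present, so the union is just that shape — boundary = 75.00 mm; the cylinder at (10, 10) is not intersected at this z (z outside [3, 15]); Taking the union: only that combined region is present, so the union is just that shape — boundary = 75.00 mm. Overall, the cross-section is a single solid region. Total boundary length (outer) = 75.00 mm.

75.00 mm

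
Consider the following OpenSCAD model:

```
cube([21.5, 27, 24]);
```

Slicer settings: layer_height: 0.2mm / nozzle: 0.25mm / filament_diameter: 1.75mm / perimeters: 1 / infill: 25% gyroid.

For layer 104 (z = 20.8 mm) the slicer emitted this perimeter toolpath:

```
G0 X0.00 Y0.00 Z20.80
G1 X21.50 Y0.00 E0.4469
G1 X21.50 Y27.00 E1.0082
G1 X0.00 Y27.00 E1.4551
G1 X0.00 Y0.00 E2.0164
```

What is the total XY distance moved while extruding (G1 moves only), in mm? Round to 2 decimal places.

97.00 mm

Sum the Euclidean lengths of each G1 segment: total = 97.00 mm.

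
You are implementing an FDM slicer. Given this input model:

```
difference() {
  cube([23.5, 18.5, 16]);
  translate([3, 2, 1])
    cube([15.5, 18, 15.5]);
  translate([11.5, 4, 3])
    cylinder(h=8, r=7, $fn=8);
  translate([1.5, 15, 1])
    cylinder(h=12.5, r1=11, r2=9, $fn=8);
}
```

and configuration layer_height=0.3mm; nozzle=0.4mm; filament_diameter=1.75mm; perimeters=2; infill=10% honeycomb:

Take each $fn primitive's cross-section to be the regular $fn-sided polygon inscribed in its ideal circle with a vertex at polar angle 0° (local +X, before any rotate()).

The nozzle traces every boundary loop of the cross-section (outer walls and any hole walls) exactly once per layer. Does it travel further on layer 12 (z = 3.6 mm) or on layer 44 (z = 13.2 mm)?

Layer 12 (z = 3.6): the cube (footprint 23.5×18.5) is included at this height (perimeter 84.00 mm); the 15.5×18 cube at (3, 2) contributes its full rectangle (perimeter 67.00 mm); the r=7 cylinder at (11.5, 4) gives a regular 8-gon of circumradius 7 (constant along its height) (perimeter = 2·8·7.000·sin(180°/8) = 42.86 mm); the cone at (1.5, 15) contributes a regular 8-gon of circumradius 10.584 (interpolated between r1=11 and r2=9 at t=0.208) (perimeter = 2·8·10.584·sin(180°/8) = 64.81 mm); Taking the first minus the rest: starting from the 23.5×18.5 cube, the 15.5×18 cube at (3, 2) partially overlaps it — only the 255.75 mm² overlap (of its 279.00 mm²) is removed, clipping the outline; the r=7 cylinder at (11.5, 4) partially overlaps it — only the 23.03 mm² overlap (of its 138.59 mm²) is removed, clipping the outline; the cone at (1.5, 15) partially overlaps it — only the 41.32 mm² overlap (of its 316.84 mm²) is removed, clipping the outline — boundary = 71.62 mm. So its perimeter = 71.62 mm. Layer 44 (z = 13.2): the 23.5×18.5 cube contributes its full rectangle (perimeter 84.00 mm); the cube at (3, 2) (footprint 15.5×18) is included at this height (perimeter 67.00 mm); the cylinder at (11.5, 4) is absent (z outside [3, 11]); the cone at (1.5, 15): at t=0.976 of its height the radius interpolates to r₁+(r₂−r₁)t = 9.048, giving a regular 8-gon of that circumradius (perimeter = 2·8·9.048·sin(180°/8) = 55.40 mm); Taking the first minus the rest: starting from the 23.5×18.5 cube, the 15.5×18 cube at (3, 2) partially overlaps it — only the 255.75 mm² overlap (of its 279.00 mm²) is removed, clipping the outline; the cone at (1.5, 15) partially overlaps it — only the 36.71 mm² overlap (of its 231.55 mm²) is removed, clipping the outline — boundary = 93.39 mm. So its perimeter = 93.39 mm. Layer 44 is larger (93.39 vs 71.62 mm).

layer 44 (z = 13.2 mm)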